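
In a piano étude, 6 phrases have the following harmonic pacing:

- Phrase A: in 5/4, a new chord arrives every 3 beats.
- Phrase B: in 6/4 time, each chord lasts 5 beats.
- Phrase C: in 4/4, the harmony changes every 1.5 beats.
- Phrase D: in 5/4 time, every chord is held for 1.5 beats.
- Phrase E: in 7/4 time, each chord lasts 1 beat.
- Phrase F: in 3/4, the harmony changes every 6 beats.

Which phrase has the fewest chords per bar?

Phrase F

A: 5/3 = 5/3 chords/bar.
B: 6/5 = 1.2 chords/bar.
C: 4/1.5 = 8/3 chords/bar.
D: 5/1.5 = 10/3 chords/bar.
E: 7/1 = 7 chords/bar.
F: 3/6 = 0.5 chords/bar.
Slowest is F at 0.5 chords/bar.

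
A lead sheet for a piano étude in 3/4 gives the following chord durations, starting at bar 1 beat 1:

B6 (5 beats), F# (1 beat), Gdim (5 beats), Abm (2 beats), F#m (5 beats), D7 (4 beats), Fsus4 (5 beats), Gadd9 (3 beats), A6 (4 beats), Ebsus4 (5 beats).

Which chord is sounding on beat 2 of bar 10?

Gadd9

Beat 2 of bar 10 is beat (10−1)×3 + 2 = 29 overall.
Running totals: B6 ends at 5, F# ends at 6, Gdim ends at 11, Abm ends at 13, F#m ends at 18, D7 ends at 22, Fsus4 ends at 27, Gadd9 ends at 30.
Beat 29 falls within Gadd9.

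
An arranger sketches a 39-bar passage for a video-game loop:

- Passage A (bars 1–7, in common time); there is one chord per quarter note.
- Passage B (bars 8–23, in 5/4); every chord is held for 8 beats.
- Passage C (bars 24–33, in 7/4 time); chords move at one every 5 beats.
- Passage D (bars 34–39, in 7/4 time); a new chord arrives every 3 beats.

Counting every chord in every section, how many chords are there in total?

66 chords

A: 7 bars × 4 beats = 28 beats; 1 beat/chord → 28 chords.
B: 16 bars × 5 beats = 80 beats; 8 beats/chord → 10 chords.
C: 10 bars × 7 beats = 70 beats; 5 beats/chord → 14 chords.
D: 6 bars × 7 beats = 42 beats; 3 beats/chord → 14 chords.
Total: 28 + 10 + 14 + 14 = 66.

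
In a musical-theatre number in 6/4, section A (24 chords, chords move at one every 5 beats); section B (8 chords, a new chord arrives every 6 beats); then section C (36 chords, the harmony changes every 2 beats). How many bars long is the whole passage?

40 bars

A: 24 × 5 = 120 beats = 20 bars.
B: 8 × 6 = 48 beats = 8 bars.
C: 36 × 2 = 72 beats = 12 bars.
Total: 20 + 8 + 12 = 40 bars.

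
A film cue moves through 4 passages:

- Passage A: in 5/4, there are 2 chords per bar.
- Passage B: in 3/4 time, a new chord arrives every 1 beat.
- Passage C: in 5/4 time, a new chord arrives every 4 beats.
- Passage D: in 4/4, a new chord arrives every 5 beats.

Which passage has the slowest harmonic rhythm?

A: 5 beats/bar ÷ 2.5 beats/chord = 2 chords/bar.
B: 3 beats/bar ÷ 1 beat/chord = 3 chords/bar.
C: 5 beats/bar ÷ 4 beats/chord = 1.25 chords/bar.
D: 4 beats/bar ÷ 5 beats/chord = 0.8 chords/bar.
Slowest is D at 0.8 chords/bar.

Passage D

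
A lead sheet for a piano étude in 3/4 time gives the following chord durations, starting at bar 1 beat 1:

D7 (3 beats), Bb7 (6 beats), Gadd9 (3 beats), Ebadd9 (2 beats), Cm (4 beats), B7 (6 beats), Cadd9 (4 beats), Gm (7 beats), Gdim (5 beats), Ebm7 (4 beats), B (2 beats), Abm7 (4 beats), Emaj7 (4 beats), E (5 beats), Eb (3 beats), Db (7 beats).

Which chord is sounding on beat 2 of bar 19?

Beat 2 of bar 19 is beat (19−1)×3 + 2 = 56 overall.
Running totals: D7 ends at 3, Bb7 ends at 9, Gadd9 ends at 12, Ebadd9 ends at 14, Cm ends at 18, B7 ends at 24, Cadd9 ends at 28, Gm ends at 35, Gdim ends at 40, Ebm7 ends at 44, B ends at 46, Abm7 ends at 50, Emaj7 ends at 54, E ends at 59.
Beat 56 falls within E.

E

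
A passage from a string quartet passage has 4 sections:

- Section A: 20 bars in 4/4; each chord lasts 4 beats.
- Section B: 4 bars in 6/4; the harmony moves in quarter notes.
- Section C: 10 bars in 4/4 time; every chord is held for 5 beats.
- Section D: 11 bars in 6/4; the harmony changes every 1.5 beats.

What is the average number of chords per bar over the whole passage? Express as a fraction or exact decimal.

32/15 chords per bar

A: 20 bars of 4 beats is 80 beats; at 4 beats each that's 20 chords.
B: 4 bars of 6 beats is 24 beats; at 1 beat each that's 24 chords.
C: 10 bars of 4 beats is 40 beats; at 5 beats each that's 8 chords.
D: 11 bars of 6 beats is 66 beats; at 1.5 beats each that's 44 chords.
Overall: 96 chords over 45 bars → 96/45 = 32/15 chords per bar.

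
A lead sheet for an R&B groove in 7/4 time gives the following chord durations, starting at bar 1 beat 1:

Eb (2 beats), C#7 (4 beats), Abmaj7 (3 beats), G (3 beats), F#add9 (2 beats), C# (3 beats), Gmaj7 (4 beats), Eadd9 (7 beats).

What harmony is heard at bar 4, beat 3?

Eadd9

Beat 3 of bar 4 is beat (4−1)×7 + 3 = 24 overall.
Running totals: Eb ends at 2, C#7 ends at 6, Abmaj7 ends at 9, G ends at 12, F#add9 ends at 14, C# ends at 17, Gmaj7 ends at 21, Eadd9 ends at 28.
Beat 24 falls within Eadd9.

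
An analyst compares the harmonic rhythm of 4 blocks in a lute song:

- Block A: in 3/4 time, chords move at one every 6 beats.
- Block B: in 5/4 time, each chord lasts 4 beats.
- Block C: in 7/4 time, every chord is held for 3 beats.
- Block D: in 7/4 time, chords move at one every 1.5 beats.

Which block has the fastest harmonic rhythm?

A: 3 beats/bar ÷ 6 beats/chord = 0.5 chords/bar.
B: 5 beats/bar ÷ 4 beats/chord = 1.25 chords/bar.
C: 7 beats/bar ÷ 3 beats/chord = 7/3 chords/bar.
D: 7 beats/bar ÷ 1.5 beats/chord = 14/3 chords/bar.
Fastest is D at 14/3 chords/bar.

Block D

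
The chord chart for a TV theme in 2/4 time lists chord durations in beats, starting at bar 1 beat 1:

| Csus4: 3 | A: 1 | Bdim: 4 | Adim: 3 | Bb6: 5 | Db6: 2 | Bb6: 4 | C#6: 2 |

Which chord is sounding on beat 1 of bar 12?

Beat 1 of bar 12 is beat (12−1)×2 + 1 = 23 overall.
Running totals: Csus4 ends at 3, A ends at 4, Bdim ends at 8, Adim ends at 11, Bb6 ends at 16, Db6 ends at 18, Bb6 ends at 22, C#6 ends at 24.
Beat 23 falls within C#6.

C#6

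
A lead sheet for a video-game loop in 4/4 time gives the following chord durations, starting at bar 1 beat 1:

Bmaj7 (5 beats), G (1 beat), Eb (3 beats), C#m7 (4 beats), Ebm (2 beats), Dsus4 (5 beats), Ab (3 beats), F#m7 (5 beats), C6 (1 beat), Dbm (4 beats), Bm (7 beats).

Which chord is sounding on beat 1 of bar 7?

F#m7

Beat 1 of bar 7 is beat (7−1)×4 + 1 = 25 overall.
Running totals: Bmaj7 ends at 5, G ends at 6, Eb ends at 9, C#m7 ends at 13, Ebm ends at 15, Dsus4 ends at 20, Ab ends at 23, F#m7 ends at 28.
Beat 25 falls within F#m7.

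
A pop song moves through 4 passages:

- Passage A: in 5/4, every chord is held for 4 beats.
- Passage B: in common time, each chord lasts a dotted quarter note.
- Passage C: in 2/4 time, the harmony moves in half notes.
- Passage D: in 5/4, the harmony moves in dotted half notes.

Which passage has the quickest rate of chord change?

Passage B

A: each chord is 4 beats in 5/4, so 1.25 per bar.
B: each chord is 1.5 beats in 4/4, so 8/3 per bar.
C: each chord is 2 beats in 2/4, so 1 per bar.
D: each chord is 3 beats in 5/4, so 5/3 per bar.
Fastest is B at 8/3 chords/bar.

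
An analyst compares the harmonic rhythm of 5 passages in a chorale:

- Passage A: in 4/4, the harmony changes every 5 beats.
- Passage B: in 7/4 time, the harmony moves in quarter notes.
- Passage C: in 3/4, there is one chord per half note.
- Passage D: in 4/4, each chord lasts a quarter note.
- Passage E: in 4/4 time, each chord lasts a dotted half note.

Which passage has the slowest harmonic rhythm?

Passage A

A: each chord is 5 beats in 4/4, so 0.8 per bar.
B: each chord is 1 beat in 7/4, so 7 per bar.
C: each chord is 2 beats in 3/4, so 1.5 per bar.
D: each chord is 1 beat in 4/4, so 4 per bar.
E: each chord is 3 beats in 4/4, so 4/3 per bar.
Slowest is A at 0.8 chords/bar.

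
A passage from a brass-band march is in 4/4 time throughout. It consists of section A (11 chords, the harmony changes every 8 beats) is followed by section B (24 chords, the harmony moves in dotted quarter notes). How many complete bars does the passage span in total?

31 bars

A: 11 × 8 = 88 beats = 22 bars.
B: 24 × 1.5 = 36 beats = 9 bars.
Total: 22 + 9 = 31 bars.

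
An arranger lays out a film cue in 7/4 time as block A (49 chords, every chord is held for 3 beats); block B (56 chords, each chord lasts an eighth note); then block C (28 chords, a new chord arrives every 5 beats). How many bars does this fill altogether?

45 bars

A: 49 × 3 = 147 beats = 21 bars.
B: 56 × 0.5 = 28 beats = 4 bars.
C: 28 × 5 = 140 beats = 20 bars.
Total: 21 + 4 + 20 = 45 bars.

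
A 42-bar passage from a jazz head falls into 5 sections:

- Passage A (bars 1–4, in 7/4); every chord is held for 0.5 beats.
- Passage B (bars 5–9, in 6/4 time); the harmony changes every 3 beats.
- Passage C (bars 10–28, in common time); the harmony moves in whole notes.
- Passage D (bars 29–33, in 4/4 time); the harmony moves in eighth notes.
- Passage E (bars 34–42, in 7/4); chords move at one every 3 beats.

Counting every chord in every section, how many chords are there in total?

A has 28 beats and chords last 0.5 each, so 56 chords.
B has 30 beats and chords last 3 each, so 10 chords.
C has 76 beats and chords last 4 each, so 19 chords.
D has 20 beats and chords last 0.5 each, so 40 chords.
E has 63 beats and chords last 3 each, so 21 chords.
Total: 56 + 10 + 19 + 40 + 21 = 146.

146 chords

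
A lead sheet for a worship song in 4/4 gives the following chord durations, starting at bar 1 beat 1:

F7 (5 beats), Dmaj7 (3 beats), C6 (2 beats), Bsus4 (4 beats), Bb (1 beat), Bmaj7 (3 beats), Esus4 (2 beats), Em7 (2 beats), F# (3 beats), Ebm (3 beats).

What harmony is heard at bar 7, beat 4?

Beat 4 of bar 7 is beat (7−1)×4 + 4 = 28 overall.
Running totals: F7 ends at 5, Dmaj7 ends at 8, C6 ends at 10, Bsus4 ends at 14, Bb ends at 15, Bmaj7 ends at 18, Esus4 ends at 20, Em7 ends at 22, F# ends at 25, Ebm ends at 28.
Beat 28 falls within Ebm.

Ebm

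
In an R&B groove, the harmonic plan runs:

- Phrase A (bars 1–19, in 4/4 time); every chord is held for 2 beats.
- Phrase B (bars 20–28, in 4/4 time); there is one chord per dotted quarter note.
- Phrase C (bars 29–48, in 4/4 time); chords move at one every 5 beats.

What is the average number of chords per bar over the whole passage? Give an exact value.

1.625 chords per bar

A: 19 bars of 4 beats is 76 beats; at 2 beats each that's 38 chords.
B: 9 bars of 4 beats is 36 beats; at 1.5 beats each that's 24 chords.
C: 20 bars of 4 beats is 80 beats; at 5 beats each that's 16 chords.
Overall: 78 chords over 48 bars → 78/48 = 1.625 chords per bar.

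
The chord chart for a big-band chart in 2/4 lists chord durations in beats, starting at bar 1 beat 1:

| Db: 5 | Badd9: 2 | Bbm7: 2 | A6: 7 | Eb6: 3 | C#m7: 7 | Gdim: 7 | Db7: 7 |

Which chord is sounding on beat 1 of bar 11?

C#m7

Beat 1 of bar 11 is beat (11−1)×2 + 1 = 21 overall.
Running totals: Db ends at 5, Badd9 ends at 7, Bbm7 ends at 9, A6 ends at 16, Eb6 ends at 19, C#m7 ends at 26.
Beat 21 falls within C#m7.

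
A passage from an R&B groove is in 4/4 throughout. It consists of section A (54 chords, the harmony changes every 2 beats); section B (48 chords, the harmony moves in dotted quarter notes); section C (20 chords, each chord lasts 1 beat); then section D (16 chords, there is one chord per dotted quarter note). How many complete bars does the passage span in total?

56 bars

A: 54 × 2 = 108 beats = 27 bars.
B: 48 × 1.5 = 72 beats = 18 bars.
C: 20 × 1 = 20 beats = 5 bars.
D: 16 × 1.5 = 24 beats = 6 bars.
Total: 27 + 18 + 5 + 6 = 56 bars.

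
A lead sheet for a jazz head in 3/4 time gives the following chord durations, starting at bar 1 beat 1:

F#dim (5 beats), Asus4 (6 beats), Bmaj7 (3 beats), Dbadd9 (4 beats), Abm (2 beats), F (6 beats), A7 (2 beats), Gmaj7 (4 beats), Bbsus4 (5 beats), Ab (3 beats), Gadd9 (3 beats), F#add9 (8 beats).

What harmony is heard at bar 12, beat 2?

Beat 2 of bar 12 is beat (12−1)×3 + 2 = 35 overall.
Running totals: F#dim ends at 5, Asus4 ends at 11, Bmaj7 ends at 14, Dbadd9 ends at 18, Abm ends at 20, F ends at 26, A7 ends at 28, Gmaj7 ends at 32, Bbsus4 ends at 37.
Beat 35 falls within Bbsus4.

Bbsus4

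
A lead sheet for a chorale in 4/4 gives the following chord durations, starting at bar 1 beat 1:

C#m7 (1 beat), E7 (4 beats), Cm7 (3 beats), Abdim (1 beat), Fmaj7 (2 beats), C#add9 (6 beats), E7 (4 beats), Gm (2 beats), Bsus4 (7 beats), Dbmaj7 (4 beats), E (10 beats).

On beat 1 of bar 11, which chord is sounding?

Beat 1 of bar 11 is beat (11−1)×4 + 1 = 41 overall.
Running totals: C#m7 ends at 1, E7 ends at 5, Cm7 ends at 8, Abdim ends at 9, Fmaj7 ends at 11, C#add9 ends at 17, E7 ends at 21, Gm ends at 23, Bsus4 ends at 30, Dbmaj7 ends at 34, E ends at 44.
Beat 41 falls within E.

E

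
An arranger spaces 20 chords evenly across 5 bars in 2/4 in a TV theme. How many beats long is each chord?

0.5 beats

5 bars × 2 beats/bar = 10 beats total.
10 beats ÷ 20 chords = 0.5 beats per chord.
(That is an eighth note.)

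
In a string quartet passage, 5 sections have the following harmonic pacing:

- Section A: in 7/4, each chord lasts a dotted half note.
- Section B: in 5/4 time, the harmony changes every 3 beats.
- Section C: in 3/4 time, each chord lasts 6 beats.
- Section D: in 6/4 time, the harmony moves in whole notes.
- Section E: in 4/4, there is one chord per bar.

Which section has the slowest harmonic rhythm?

A: 7 beats/bar ÷ 3 beats/chord = 7/3 chords/bar.
B: 5 beats/bar ÷ 3 beats/chord = 5/3 chords/bar.
C: 3 beats/bar ÷ 6 beats/chord = 0.5 chords/bar.
D: 6 beats/bar ÷ 4 beats/chord = 1.5 chords/bar.
E: 4 beats/bar ÷ 4 beats/chord = 1 chord/bar.
Slowest is C at 0.5 chords/bar.

Section C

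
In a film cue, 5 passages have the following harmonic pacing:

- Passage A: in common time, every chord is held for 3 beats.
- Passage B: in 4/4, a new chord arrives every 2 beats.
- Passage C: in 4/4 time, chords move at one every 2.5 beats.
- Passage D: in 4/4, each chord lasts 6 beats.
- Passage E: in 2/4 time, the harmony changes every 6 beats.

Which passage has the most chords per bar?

A: 4 beats/bar ÷ 3 beats/chord = 4/3 chords/bar.
B: 4 beats/bar ÷ 2 beats/chord = 2 chords/bar.
C: 4 beats/bar ÷ 2.5 beats/chord = 1.6 chords/bar.
D: 4 beats/bar ÷ 6 beats/chord = 2/3 chords/bar.
E: 2 beats/bar ÷ 6 beats/chord = 1/3 chords/bar.
Fastest is B at 2 chords/bar.

Passage B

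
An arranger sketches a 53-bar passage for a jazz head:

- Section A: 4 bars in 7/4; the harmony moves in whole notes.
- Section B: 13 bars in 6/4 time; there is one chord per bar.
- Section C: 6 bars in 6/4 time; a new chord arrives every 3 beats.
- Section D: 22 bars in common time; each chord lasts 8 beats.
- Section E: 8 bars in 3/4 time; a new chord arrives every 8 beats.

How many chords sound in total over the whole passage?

46 chords

A: 4·7 = 28 beats, 28/4 = 7 chords.
B: 13·6 = 78 beats, 78/6 = 13 chords.
C: 6·6 = 36 beats, 36/3 = 12 chords.
D: 22·4 = 88 beats, 88/8 = 11 chords.
E: 8·3 = 24 beats, 24/8 = 3 chords.
Total: 7 + 13 + 12 + 11 + 3 = 46.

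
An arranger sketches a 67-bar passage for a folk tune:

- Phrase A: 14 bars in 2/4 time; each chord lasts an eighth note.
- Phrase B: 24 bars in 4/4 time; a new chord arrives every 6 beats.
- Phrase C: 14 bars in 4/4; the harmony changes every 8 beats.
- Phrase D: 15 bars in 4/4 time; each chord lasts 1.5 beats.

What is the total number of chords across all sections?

A: 14·2 = 28 beats, 28/0.5 = 56 chords.
B: 24·4 = 96 beats, 96/6 = 16 chords.
C: 14·4 = 56 beats, 56/8 = 7 chords.
D: 15·4 = 60 beats, 60/1.5 = 40 chords.
Total: 56 + 16 + 7 + 40 = 119.

119 chords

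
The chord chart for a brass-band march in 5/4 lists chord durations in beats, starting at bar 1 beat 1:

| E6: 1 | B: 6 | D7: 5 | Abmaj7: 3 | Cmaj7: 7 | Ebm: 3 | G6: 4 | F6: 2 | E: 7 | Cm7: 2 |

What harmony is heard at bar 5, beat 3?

Beat 3 of bar 5 is beat (5−1)×5 + 3 = 23 overall.
Running totals: E6 ends at 1, B ends at 7, D7 ends at 12, Abmaj7 ends at 15, Cmaj7 ends at 22, Ebm ends at 25.
Beat 23 falls within Ebm.

Ebm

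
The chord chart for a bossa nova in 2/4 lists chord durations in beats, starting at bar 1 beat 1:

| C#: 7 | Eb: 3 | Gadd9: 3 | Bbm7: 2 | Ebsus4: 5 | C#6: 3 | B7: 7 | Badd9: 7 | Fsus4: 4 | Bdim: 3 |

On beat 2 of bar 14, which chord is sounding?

B7

Beat 2 of bar 14 is beat (14−1)×2 + 2 = 28 overall.
Running totals: C# ends at 7, Eb ends at 10, Gadd9 ends at 13, Bbm7 ends at 15, Ebsus4 ends at 20, C#6 ends at 23, B7 ends at 30.
Beat 28 falls within B7.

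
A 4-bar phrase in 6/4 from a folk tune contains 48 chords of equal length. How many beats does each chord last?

4 bars × 6 beats/bar = 24 beats total.
24 beats ÷ 48 chords = 0.5 beats per chord.
(That is an eighth note.)

0.5 beats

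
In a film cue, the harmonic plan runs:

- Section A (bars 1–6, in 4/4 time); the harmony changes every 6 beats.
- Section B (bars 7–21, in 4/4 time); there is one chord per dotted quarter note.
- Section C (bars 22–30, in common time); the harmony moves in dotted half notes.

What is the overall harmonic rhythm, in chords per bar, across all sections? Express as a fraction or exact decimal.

A: 6 bars of 4 beats is 24 beats; at 6 beats each that's 4 chords.
B: 15 bars of 4 beats is 60 beats; at 1.5 beats each that's 40 chords.
C: 9 bars of 4 beats is 36 beats; at 3 beats each that's 12 chords.
Overall: 56 chords over 30 bars → 56/30 = 28/15 chords per bar.

28/15 chords per bar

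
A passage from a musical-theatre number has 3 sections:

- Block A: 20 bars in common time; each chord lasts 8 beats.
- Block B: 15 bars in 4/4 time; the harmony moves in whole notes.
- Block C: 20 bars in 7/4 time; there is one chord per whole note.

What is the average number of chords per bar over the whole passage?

A: 20 × 4 = 80 beats ÷ 8 = 10 chords.
B: 15 × 4 = 60 beats ÷ 4 = 15 chords.
C: 20 × 7 = 140 beats ÷ 4 = 35 chords.
Overall: 60 chords over 55 bars → 60/55 = 12/11 chords per bar.

12/11 chords per bar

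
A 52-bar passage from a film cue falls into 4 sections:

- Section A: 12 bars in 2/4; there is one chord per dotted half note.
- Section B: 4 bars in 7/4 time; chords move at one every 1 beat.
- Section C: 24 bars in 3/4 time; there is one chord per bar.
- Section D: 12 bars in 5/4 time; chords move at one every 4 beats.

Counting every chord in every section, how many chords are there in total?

75 chords

A: 12 bars × 2 beats = 24 beats; 3 beats/chord → 8 chords.
B: 4 bars × 7 beats = 28 beats; 1 beat/chord → 28 chords.
C: 24 bars × 3 beats = 72 beats; 3 beats/chord → 24 chords.
D: 12 bars × 5 beats = 60 beats; 4 beats/chord → 15 chords.
Total: 8 + 28 + 24 + 15 = 75.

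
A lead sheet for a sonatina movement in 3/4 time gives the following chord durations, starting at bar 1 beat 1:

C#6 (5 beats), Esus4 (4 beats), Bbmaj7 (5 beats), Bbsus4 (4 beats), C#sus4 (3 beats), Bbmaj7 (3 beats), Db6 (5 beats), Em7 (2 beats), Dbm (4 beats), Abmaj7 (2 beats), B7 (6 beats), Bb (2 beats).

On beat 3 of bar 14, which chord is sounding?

Beat 3 of bar 14 is beat (14−1)×3 + 3 = 42 overall.
Running totals: C#6 ends at 5, Esus4 ends at 9, Bbmaj7 ends at 14, Bbsus4 ends at 18, C#sus4 ends at 21, Bbmaj7 ends at 24, Db6 ends at 29, Em7 ends at 31, Dbm ends at 35, Abmaj7 ends at 37, B7 ends at 43.
Beat 42 falls within B7.

B7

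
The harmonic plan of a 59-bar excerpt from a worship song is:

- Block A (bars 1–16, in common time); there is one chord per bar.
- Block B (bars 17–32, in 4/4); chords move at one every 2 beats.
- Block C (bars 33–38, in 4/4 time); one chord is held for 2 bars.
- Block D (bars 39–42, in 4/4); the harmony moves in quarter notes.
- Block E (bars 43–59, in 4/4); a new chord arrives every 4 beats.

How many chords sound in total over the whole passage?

A: 16 bars × 4 beats = 64 beats; 4 beats/chord → 16 chords.
B: 16 bars × 4 beats = 64 beats; 2 beats/chord → 32 chords.
C: 6 bars × 4 beats = 24 beats; 8 beats/chord → 3 chords.
D: 4 bars × 4 beats = 16 beats; 1 beat/chord → 16 chords.
E: 17 bars × 4 beats = 68 beats; 4 beats/chord → 17 chords.
Total: 16 + 32 + 3 + 16 + 17 = 84.

84 chords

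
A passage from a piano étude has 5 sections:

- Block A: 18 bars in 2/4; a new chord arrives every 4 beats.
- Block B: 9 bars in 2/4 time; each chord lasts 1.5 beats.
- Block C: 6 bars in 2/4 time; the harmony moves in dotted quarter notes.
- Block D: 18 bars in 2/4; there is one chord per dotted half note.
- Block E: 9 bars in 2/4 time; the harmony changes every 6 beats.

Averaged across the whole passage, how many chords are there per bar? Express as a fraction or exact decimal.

11/15 chords per bar

A: 18 bars of 2 beats is 36 beats; at 4 beats each that's 9 chords.
B: 9 bars of 2 beats is 18 beats; at 1.5 beats each that's 12 chords.
C: 6 bars of 2 beats is 12 beats; at 1.5 beats each that's 8 chords.
D: 18 bars of 2 beats is 36 beats; at 3 beats each that's 12 chords.
E: 9 bars of 2 beats is 18 beats; at 6 beats each that's 3 chords.
Overall: 44 chords over 60 bars → 44/60 = 11/15 chords per bar.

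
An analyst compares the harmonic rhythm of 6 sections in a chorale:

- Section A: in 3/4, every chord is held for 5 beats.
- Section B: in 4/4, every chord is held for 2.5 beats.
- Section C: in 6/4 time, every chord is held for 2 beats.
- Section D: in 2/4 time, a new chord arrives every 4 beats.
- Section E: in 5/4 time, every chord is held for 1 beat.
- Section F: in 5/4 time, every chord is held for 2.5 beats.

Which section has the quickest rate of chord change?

Section E

A: 3 beats/bar ÷ 5 beats/chord = 0.6 chords/bar.
B: 4 beats/bar ÷ 2.5 beats/chord = 1.6 chords/bar.
C: 6 beats/bar ÷ 2 beats/chord = 3 chords/bar.
D: 2 beats/bar ÷ 4 beats/chord = 0.5 chords/bar.
E: 5 beats/bar ÷ 1 beat/chord = 5 chords/bar.
F: 5 beats/bar ÷ 2.5 beats/chord = 2 chords/bar.
Fastest is E at 5 chords/bar.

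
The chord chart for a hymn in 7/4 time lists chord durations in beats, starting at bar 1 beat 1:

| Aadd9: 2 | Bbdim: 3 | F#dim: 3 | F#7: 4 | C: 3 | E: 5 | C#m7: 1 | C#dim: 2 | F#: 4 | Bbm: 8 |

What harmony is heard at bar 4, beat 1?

Beat 1 of bar 4 is beat (4−1)×7 + 1 = 22 overall.
Running totals: Aadd9 ends at 2, Bbdim ends at 5, F#dim ends at 8, F#7 ends at 12, C ends at 15, E ends at 20, C#m7 ends at 21, C#dim ends at 23.
Beat 22 falls within C#dim.

C#dim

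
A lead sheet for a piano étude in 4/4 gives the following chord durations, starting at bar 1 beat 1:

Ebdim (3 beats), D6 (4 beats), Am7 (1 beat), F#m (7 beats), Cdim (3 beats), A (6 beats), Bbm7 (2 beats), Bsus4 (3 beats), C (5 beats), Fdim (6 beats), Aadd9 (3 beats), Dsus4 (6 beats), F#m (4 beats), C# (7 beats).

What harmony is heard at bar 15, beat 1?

Beat 1 of bar 15 is beat (15−1)×4 + 1 = 57 overall.
Running totals: Ebdim ends at 3, D6 ends at 7, Am7 ends at 8, F#m ends at 15, Cdim ends at 18, A ends at 24, Bbm7 ends at 26, Bsus4 ends at 29, C ends at 34, Fdim ends at 40, Aadd9 ends at 43, Dsus4 ends at 49, F#m ends at 53, C# ends at 60.
Beat 57 falls within C#.

C#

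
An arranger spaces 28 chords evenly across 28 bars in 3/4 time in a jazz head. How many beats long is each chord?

3 beats

28 bars × 3 beats/bar = 84 beats total.
84 beats ÷ 28 chords = 3 beats per chord.
(That is a dotted half note.)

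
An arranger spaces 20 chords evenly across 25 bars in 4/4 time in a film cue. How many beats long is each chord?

25 bars × 4 beats/bar = 100 beats total.
100 beats ÷ 20 chords = 5 beats per chord.

5 beats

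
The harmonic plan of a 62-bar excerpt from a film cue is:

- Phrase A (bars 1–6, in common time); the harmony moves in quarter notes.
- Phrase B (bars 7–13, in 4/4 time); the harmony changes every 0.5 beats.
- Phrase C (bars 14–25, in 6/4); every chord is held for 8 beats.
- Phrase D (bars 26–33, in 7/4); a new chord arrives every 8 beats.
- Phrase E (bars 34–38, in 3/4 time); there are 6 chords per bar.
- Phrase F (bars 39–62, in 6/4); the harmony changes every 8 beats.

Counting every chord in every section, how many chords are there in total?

144 chords

A: 6·4 = 24 beats, 24/1 = 24 chords.
B: 7·4 = 28 beats, 28/0.5 = 56 chords.
C: 12·6 = 72 beats, 72/8 = 9 chords.
D: 8·7 = 56 beats, 56/8 = 7 chords.
E: 5·3 = 15 beats, 15/0.5 = 30 chords.
F: 24·6 = 144 beats, 144/8 = 18 chords.
Total: 24 + 56 + 9 + 7 + 30 + 18 = 144.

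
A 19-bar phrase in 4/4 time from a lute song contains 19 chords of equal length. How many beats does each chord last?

19 bars × 4 beats/bar = 76 beats total.
76 beats ÷ 19 chords = 4 beats per chord.
(That is a whole note.)

4 beats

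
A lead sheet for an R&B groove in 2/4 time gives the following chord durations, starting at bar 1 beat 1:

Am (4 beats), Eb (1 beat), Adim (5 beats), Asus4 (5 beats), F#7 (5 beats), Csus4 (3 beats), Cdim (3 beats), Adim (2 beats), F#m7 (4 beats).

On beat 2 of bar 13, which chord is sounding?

Cdim

Beat 2 of bar 13 is beat (13−1)×2 + 2 = 26 overall.
Running totals: Am ends at 4, Eb ends at 5, Adim ends at 10, Asus4 ends at 15, F#7 ends at 20, Csus4 ends at 23, Cdim ends at 26.
Beat 26 falls within Cdim.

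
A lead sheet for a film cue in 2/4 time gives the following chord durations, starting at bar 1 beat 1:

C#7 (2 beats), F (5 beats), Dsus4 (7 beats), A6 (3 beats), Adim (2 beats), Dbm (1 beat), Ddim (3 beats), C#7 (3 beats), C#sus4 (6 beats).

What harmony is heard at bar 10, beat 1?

Beat 1 of bar 10 is beat (10−1)×2 + 1 = 19 overall.
Running totals: C#7 ends at 2, F ends at 7, Dsus4 ends at 14, A6 ends at 17, Adim ends at 19.
Beat 19 falls within Adim.

Adim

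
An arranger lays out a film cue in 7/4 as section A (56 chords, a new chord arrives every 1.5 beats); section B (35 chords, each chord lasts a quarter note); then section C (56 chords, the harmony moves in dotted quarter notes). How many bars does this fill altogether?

A: 56 × 1.5 = 84 beats = 12 bars.
B: 35 × 1 = 35 beats = 5 bars.
C: 56 × 1.5 = 84 beats = 12 bars.
Total: 12 + 5 + 12 = 29 bars.

29 bars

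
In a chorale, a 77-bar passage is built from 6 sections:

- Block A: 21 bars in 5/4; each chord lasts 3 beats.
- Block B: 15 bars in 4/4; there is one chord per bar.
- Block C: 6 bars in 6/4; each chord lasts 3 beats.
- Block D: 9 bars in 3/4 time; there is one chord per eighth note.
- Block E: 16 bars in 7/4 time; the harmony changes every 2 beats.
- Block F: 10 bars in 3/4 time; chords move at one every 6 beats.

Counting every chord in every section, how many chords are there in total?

177 chords

A has 105 beats and chords last 3 each, so 35 chords.
B has 60 beats and chords last 4 each, so 15 chords.
C has 36 beats and chords last 3 each, so 12 chords.
D has 27 beats and chords last 0.5 each, so 54 chords.
E has 112 beats and chords last 2 each, so 56 chords.
F has 30 beats and chords last 6 each, so 5 chords.
Total: 35 + 15 + 12 + 54 + 56 + 5 = 177.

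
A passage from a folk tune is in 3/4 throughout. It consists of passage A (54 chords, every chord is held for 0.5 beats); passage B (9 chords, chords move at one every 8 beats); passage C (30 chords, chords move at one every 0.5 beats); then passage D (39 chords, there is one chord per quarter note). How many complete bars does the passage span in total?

A: 54 × 0.5 = 27 beats = 9 bars.
B: 9 × 8 = 72 beats = 24 bars.
C: 30 × 0.5 = 15 beats = 5 bars.
D: 39 × 1 = 39 beats = 13 bars.
Total: 9 + 24 + 5 + 13 = 51 bars.

51 bars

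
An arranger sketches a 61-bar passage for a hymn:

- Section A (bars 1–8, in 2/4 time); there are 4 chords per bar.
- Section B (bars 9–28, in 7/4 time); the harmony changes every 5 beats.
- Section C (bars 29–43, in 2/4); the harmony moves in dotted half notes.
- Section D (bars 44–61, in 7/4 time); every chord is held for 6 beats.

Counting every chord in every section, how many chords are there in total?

91 chords

A: 8·2 = 16 beats, 16/0.5 = 32 chords.
B: 20·7 = 140 beats, 140/5 = 28 chords.
C: 15·2 = 30 beats, 30/3 = 10 chords.
D: 18·7 = 126 beats, 126/6 = 21 chords.
Total: 32 + 28 + 10 + 21 = 91.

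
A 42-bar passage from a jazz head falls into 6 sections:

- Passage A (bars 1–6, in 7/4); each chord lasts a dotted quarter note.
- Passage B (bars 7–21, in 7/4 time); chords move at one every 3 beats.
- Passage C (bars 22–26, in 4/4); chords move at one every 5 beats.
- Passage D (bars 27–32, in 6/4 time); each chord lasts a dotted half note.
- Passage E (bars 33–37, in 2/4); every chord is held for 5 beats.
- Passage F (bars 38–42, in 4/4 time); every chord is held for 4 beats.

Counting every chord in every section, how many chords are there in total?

86 chords

A: 6·7 = 42 beats, 42/1.5 = 28 chords.
B: 15·7 = 105 beats, 105/3 = 35 chords.
C: 5·4 = 20 beats, 20/5 = 4 chords.
D: 6·6 = 36 beats, 36/3 = 12 chords.
E: 5·2 = 10 beats, 10/5 = 2 chords.
F: 5·4 = 20 beats, 20/4 = 5 chords.
Total: 28 + 35 + 4 + 12 + 2 + 5 = 86.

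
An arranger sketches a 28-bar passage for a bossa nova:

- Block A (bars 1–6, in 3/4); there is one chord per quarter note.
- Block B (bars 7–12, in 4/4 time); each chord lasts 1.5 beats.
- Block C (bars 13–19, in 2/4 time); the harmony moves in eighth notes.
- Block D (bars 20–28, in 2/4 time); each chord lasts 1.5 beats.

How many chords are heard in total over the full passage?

A has 18 beats and chords last 1 each, so 18 chords.
B has 24 beats and chords last 1.5 each, so 16 chords.
C has 14 beats and chords last 0.5 each, so 28 chords.
D has 18 beats and chords last 1.5 each, so 12 chords.
Total: 18 + 16 + 28 + 12 = 74.

74 chords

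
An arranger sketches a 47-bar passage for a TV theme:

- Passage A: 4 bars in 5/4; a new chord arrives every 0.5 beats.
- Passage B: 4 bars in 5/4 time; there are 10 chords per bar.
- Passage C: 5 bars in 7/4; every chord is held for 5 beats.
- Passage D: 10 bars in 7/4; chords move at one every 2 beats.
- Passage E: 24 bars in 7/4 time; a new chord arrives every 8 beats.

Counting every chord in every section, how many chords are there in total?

143 chords

A: 4 bars × 5 beats = 20 beats; 0.5 beats/chord → 40 chords.
B: 4 bars × 5 beats = 20 beats; 0.5 beats/chord → 40 chords.
C: 5 bars × 7 beats = 35 beats; 5 beats/chord → 7 chords.
D: 10 bars × 7 beats = 70 beats; 2 beats/chord → 35 chords.
E: 24 bars × 7 beats = 168 beats; 8 beats/chord → 21 chords.
Total: 40 + 40 + 7 + 35 + 21 = 143.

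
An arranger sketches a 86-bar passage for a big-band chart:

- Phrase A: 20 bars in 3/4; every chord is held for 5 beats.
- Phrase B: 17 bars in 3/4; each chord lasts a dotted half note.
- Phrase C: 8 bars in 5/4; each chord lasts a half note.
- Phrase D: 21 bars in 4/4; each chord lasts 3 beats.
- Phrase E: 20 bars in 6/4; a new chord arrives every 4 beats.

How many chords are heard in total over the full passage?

107 chords

A: 20·3 = 60 beats, 60/5 = 12 chords.
B: 17·3 = 51 beats, 51/3 = 17 chords.
C: 8·5 = 40 beats, 40/2 = 20 chords.
D: 21·4 = 84 beats, 84/3 = 28 chords.
E: 20·6 = 120 beats, 120/4 = 30 chords.
Total: 12 + 17 + 20 + 28 + 30 = 107.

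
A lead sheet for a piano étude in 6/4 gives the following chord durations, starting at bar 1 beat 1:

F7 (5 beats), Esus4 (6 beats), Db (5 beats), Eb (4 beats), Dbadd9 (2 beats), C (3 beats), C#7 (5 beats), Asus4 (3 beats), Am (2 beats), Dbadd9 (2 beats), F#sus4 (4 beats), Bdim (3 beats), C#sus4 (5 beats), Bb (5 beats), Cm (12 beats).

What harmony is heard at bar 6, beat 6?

Dbadd9

Beat 6 of bar 6 is beat (6−1)×6 + 6 = 36 overall.
Running totals: F7 ends at 5, Esus4 ends at 11, Db ends at 16, Eb ends at 20, Dbadd9 ends at 22, C ends at 25, C#7 ends at 30, Asus4 ends at 33, Am ends at 35, Dbadd9 ends at 37.
Beat 36 falls within Dbadd9.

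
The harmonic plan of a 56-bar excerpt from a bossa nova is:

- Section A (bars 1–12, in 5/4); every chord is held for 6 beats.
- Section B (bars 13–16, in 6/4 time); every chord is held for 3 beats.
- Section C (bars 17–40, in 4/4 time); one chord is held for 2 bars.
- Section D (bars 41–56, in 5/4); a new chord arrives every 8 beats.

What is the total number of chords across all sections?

A has 60 beats and chords last 6 each, so 10 chords.
B has 24 beats and chords last 3 each, so 8 chords.
C has 96 beats and chords last 8 each, so 12 chords.
D has 80 beats and chords last 8 each, so 10 chords.
Total: 10 + 8 + 12 + 10 = 40.

40 chords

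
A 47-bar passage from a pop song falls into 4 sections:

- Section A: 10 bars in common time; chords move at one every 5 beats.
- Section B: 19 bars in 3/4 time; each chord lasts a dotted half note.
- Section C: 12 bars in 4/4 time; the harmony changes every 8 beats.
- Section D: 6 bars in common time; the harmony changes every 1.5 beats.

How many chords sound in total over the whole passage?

49 chords

A has 40 beats and chords last 5 each, so 8 chords.
B has 57 beats and chords last 3 each, so 19 chords.
C has 48 beats and chords last 8 each, so 6 chords.
D has 24 beats and chords last 1.5 each, so 16 chords.
Total: 8 + 19 + 6 + 16 = 49.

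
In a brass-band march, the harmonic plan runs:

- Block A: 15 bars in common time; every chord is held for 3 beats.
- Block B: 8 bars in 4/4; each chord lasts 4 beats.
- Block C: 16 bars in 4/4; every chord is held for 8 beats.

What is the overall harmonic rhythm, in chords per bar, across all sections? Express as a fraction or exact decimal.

A: 15 × 4 = 60 beats ÷ 3 = 20 chords.
B: 8 × 4 = 32 beats ÷ 4 = 8 chords.
C: 16 × 4 = 64 beats ÷ 8 = 8 chords.
Overall: 36 chords over 39 bars → 36/39 = 12/13 chords per bar.

12/13 chords per bar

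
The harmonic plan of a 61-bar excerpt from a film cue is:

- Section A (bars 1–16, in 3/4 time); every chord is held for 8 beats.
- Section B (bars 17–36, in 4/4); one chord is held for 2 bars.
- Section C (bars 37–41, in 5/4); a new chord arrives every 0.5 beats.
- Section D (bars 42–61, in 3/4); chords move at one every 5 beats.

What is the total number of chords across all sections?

78 chords

A has 48 beats and chords last 8 each, so 6 chords.
B has 80 beats and chords last 8 each, so 10 chords.
C has 25 beats and chords last 0.5 each, so 50 chords.
D has 60 beats and chords last 5 each, so 12 chords.
Total: 6 + 10 + 50 + 12 = 78.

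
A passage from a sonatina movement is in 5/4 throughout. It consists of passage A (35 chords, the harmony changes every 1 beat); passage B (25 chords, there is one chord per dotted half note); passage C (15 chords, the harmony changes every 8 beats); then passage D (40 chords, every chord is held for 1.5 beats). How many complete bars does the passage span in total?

A: 35 × 1 = 35 beats = 7 bars.
B: 25 × 3 = 75 beats = 15 bars.
C: 15 × 8 = 120 beats = 24 bars.
D: 40 × 1.5 = 60 beats = 12 bars.
Total: 7 + 15 + 24 + 12 = 58 bars.

58 bars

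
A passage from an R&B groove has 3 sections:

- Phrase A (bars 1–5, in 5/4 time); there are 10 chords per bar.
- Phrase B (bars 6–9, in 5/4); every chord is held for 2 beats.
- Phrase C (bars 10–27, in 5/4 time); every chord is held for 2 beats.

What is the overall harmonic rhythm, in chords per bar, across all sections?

35/9 chords per bar

A: 5 × 5 = 25 beats ÷ 0.5 = 50 chords.
B: 4 × 5 = 20 beats ÷ 2 = 10 chords.
C: 18 × 5 = 90 beats ÷ 2 = 45 chords.
Overall: 105 chords over 27 bars → 105/27 = 35/9 chords per bar.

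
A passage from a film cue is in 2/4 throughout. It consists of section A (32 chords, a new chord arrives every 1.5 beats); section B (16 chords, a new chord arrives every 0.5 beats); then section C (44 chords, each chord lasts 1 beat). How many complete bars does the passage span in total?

A: 32 × 1.5 = 48 beats = 24 bars.
B: 16 × 0.5 = 8 beats = 4 bars.
C: 44 × 1 = 44 beats = 22 bars.
Total: 24 + 4 + 22 = 50 bars.

50 bars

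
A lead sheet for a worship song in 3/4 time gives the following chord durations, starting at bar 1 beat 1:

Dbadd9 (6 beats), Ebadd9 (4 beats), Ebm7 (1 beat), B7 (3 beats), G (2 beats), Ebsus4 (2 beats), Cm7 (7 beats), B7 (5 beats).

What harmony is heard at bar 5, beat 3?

Beat 3 of bar 5 is beat (5−1)×3 + 3 = 15 overall.
Running totals: Dbadd9 ends at 6, Ebadd9 ends at 10, Ebm7 ends at 11, B7 ends at 14, G ends at 16.
Beat 15 falls within G.

G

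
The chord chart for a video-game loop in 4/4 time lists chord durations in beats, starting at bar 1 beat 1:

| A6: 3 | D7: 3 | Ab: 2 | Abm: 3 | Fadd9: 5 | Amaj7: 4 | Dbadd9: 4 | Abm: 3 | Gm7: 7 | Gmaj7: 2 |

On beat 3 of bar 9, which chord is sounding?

Beat 3 of bar 9 is beat (9−1)×4 + 3 = 35 overall.
Running totals: A6 ends at 3, D7 ends at 6, Ab ends at 8, Abm ends at 11, Fadd9 ends at 16, Amaj7 ends at 20, Dbadd9 ends at 24, Abm ends at 27, Gm7 ends at 34, Gmaj7 ends at 36.
Beat 35 falls within Gmaj7.

Gmaj7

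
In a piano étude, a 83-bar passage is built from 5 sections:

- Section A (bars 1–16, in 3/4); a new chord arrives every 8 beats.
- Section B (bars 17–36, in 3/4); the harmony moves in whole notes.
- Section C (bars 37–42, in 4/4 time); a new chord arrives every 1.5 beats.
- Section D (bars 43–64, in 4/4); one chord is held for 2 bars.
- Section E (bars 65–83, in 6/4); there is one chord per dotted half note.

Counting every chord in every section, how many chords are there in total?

A has 48 beats and chords last 8 each, so 6 chords.
B has 60 beats and chords last 4 each, so 15 chords.
C has 24 beats and chords last 1.5 each, so 16 chords.
D has 88 beats and chords last 8 each, so 11 chords.
E has 114 beats and chords last 3 each, so 38 chords.
Total: 6 + 15 + 16 + 11 + 38 = 86.

86 chords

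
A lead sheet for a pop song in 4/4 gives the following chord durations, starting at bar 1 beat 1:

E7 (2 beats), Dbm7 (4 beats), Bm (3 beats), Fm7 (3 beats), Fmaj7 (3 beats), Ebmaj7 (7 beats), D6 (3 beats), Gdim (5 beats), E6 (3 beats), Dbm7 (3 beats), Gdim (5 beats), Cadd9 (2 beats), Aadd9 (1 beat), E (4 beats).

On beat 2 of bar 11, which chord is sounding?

Beat 2 of bar 11 is beat (11−1)×4 + 2 = 42 overall.
Running totals: E7 ends at 2, Dbm7 ends at 6, Bm ends at 9, Fm7 ends at 12, Fmaj7 ends at 15, Ebmaj7 ends at 22, D6 ends at 25, Gdim ends at 30, E6 ends at 33, Dbm7 ends at 36, Gdim ends at 41, Cadd9 ends at 43.
Beat 42 falls within Cadd9.

Cadd9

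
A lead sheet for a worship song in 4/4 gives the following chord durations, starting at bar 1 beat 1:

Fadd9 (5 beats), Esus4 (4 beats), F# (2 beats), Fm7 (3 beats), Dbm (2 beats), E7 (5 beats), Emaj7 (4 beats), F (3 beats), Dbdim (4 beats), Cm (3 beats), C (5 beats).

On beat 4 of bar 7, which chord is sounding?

Beat 4 of bar 7 is beat (7−1)×4 + 4 = 28 overall.
Running totals: Fadd9 ends at 5, Esus4 ends at 9, F# ends at 11, Fm7 ends at 14, Dbm ends at 16, E7 ends at 21, Emaj7 ends at 25, F ends at 28.
Beat 28 falls within F.

F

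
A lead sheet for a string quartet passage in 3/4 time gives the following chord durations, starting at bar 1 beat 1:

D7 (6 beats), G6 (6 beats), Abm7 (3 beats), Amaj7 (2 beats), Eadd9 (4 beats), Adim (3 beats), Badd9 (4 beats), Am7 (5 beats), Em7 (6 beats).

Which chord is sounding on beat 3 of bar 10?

Beat 3 of bar 10 is beat (10−1)×3 + 3 = 30 overall.
Running totals: D7 ends at 6, G6 ends at 12, Abm7 ends at 15, Amaj7 ends at 17, Eadd9 ends at 21, Adim ends at 24, Badd9 ends at 28, Am7 ends at 33.
Beat 30 falls within Am7.

Am7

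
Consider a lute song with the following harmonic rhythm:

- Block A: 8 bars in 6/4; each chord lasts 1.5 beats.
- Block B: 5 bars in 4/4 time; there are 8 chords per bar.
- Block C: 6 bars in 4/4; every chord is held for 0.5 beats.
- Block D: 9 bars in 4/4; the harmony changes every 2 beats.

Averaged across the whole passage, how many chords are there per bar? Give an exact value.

A: 8 × 6 = 48 beats ÷ 1.5 = 32 chords.
B: 5 × 4 = 20 beats ÷ 0.5 = 40 chords.
C: 6 × 4 = 24 beats ÷ 0.5 = 48 chords.
D: 9 × 4 = 36 beats ÷ 2 = 18 chords.
Overall: 138 chords over 28 bars → 138/28 = 69/14 chords per bar.

69/14 chords per bar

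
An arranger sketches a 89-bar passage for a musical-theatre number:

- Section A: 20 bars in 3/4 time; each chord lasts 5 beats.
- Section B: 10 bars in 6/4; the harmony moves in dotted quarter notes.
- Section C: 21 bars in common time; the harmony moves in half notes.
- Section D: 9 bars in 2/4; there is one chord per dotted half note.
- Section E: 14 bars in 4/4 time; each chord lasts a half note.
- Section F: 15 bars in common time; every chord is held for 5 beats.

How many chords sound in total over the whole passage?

A has 60 beats and chords last 5 each, so 12 chords.
B has 60 beats and chords last 1.5 each, so 40 chords.
C has 84 beats and chords last 2 each, so 42 chords.
D has 18 beats and chords last 3 each, so 6 chords.
E has 56 beats and chords last 2 each, so 28 chords.
F has 60 beats and chords last 5 each, so 12 chords.
Total: 12 + 40 + 42 + 6 + 28 + 12 = 140.

140 chords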